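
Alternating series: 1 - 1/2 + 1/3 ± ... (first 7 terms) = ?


S = 1 - 1/2 + 1/3 - 1/4 + 1/5 - 1/6 + 1/7
= 0.7595
(Full series converges to +ln(2) ≈ +0.6931)

S_7 = 0.7595


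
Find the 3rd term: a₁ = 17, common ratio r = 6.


aₙ = a₁·r^(n-1)
= 17×6^2
= 17×36
= 612

a_3 = 612


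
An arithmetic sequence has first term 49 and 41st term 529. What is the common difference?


d = (aₙ - a₁)/(n-1)
= (529 - 49)/(41-1)
= 480/40 = 12

d = 12


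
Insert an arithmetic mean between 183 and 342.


AM = (183 + 342)/2 = 525/2 = 262.5

AM = 262.5


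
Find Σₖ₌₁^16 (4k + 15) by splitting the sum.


Σ(4k+15) = 4·Σk + 15·n
= 4·136 + 15·16
= 544 + 240 = 784

Σ = 784


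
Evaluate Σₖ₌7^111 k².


Σₖ₌7^111 k² = Σₖ₌₁^111 k² − Σₖ₌₁^6 k²
= 111·112·223/6 − 6·7·13/6
= 462056 − 91 = 461965

Σk² = 461965


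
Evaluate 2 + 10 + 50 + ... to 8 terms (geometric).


Sₙ = 2×(5^8 - 1)/(5 - 1)
= 2×(390625 - 1)/4
= 2×390624/4
= 195312

S_8 = 195312


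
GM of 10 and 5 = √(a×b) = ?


GM = √(10×5) = √50 = 7.0711

GM = 7.0711


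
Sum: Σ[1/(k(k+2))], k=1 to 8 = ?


1/(k(k+2)) = (1/2)·(1/k - 1/(k+2)) (partial fractions)
Telescoping: Σ = (1/2)·(1 + 1/2 - 1/9 - 1/10) = 29/45

Sum = 29/45


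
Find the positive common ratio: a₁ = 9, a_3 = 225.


r^(n-1) = aₙ/a₁
r^2 = 225/9 = 25
r = 25^(1/2)
= ±5; taking r > 0 gives r = 5

r = 5


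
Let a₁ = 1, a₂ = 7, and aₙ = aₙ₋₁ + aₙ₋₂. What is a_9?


Computing iteratively: 1, 7, 8, 15, 23, 38, 61, 99, 160
a_9 = 160

a_9 = 160


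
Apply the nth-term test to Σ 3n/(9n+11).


lim(n→∞) 3n/(9n+11) = 3/9 = 1/3  (divide numerator and denominator by n)
lim aₙ = 1/3 ≠ 0 → series DIVERGES

Diverges (lim aₙ = 1/3 ≠ 0)


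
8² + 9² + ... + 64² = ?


Σₖ₌8^64 k² = Σₖ₌₁^64 k² − Σₖ₌₁^7 k²
= 64·65·129/6 − 7·8·15/6
= 89440 − 140 = 89300

Σk² = 89300


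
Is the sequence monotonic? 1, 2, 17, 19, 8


Differences: 1, 15, 2, -11
Difference at position 1 is +1 (> 0) but position 4 is -11 (< 0) — sequence both rises and falls
→ NOT monotonic

Not monotonic


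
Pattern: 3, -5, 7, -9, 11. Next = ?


Pattern: alternating sign, magnitude arithmetic (d=2)
Terms: 3, -5, 7, -9, 11
Next term = -13

Next term = -13


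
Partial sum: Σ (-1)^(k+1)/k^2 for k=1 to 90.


S = 1 - 1/4 + 1/9 - 1/16 + 1/25 - 1/36 + 1/49 - 1/64 ± ...
= 0.8224
(Full series converges to +π²/12 ≈ +0.8225)

S_90 = 0.8224


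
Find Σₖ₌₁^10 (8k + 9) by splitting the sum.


Σ(8k+9) = 8·Σk + 9·n
= 8·55 + 9·10
= 440 + 90 = 530

Σ = 530


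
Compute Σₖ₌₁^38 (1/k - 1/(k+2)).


Telescoping with gap 2: two head and two tail terms survive.
= (1 + 1/2) - (1/39 + 1/40)
= 3/2 - 1/39 - 1/40 = 2261/1560

Sum = 2261/1560


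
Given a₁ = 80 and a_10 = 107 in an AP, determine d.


d = (aₙ - a₁)/(n-1)
= (107 - 80)/(10-1)
= 27/9 = 3

d = 3


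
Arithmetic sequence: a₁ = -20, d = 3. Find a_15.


aₙ = a₁ + (n-1)d
= -20 + (15-1)×3
= -20 + 42
= 22

a_15 = 22


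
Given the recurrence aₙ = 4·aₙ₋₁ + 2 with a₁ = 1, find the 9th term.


Computing step by step:
a_1 = 1
a_2 = 6
a_3 = 26
a_4 = 106
a_5 = 426
a_6 = 1706
a_7 = 6826
a_8 = 27306
a_9 = 109226


a_9 = 109226


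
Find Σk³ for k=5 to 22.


Σₖ₌5^22 k³ = [22·23/2]² − [4·5/2]²
= 64009 − 100 = 63909

Σk³ = 63909


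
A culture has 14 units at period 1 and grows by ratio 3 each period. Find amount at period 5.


aₙ = a₁·r^(n-1)
= 14×3^4
= 14×81
= 1134

a_5 = 1134


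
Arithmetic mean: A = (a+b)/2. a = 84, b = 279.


AM = (84 + 279)/2 = 363/2 = 181.5

AM = 181.5


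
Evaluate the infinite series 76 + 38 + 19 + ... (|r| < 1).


S∞ = a₁/(1-r) = 76/(1 - 1/2)
= 76/(1/2)
= 152

S∞ = 152


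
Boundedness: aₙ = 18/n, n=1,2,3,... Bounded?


a₁ = 18, a₂ = 18/2, a₃ = 18/3, ...
0 < aₙ ≤ 18 for all n ≥ 1
Lower bound: 0, Upper bound: 18
The sequence IS bounded

Bounded (0 < aₙ ≤ 18)


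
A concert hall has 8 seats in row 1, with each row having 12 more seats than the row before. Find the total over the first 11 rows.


aₙ = 8 + (11-1)×12 = 128
Sₙ = n(a₁+aₙ)/2 = 11×(8+128)/2
= 11×136/2 = 748

S_11 = 748


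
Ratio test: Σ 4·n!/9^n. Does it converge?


aₙ = 4·n!/9^n
a_{n+1}/aₙ = (n+1)!/9^(n+1) × 9^n/n!  (constant 4 cancels)
= (n+1)/9
L = lim(n→∞) (n+1)/9 = ∞
L > 1 → series DIVERGES

Diverges (ratio test: L = ∞ > 1)


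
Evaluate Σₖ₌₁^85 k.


n(n+1)/2 = 85×86/2 = 7310/2 = 3655

Σk = 3655


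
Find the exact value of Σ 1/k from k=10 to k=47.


Σₖ₌10^47 1/k = 1/10 + 1/11 + 1/12 + ... + 1/47
= 712335561944504418743/442720643463713815200
≈ 1.609

Sum = 712335561944504418743/442720643463713815200 ≈ 1.609


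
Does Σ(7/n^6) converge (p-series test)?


p-series test: Σ c/n^p converges if p > 1, diverges if p ≤ 1 (constant c > 0 doesn't affect convergence).
p = 6
6 > 1 → CONVERGES

Converges (p = 6 > 1)


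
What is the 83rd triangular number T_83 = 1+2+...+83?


n(n+1)/2 = 83×84/2 = 6972/2 = 3486

Σk = 3486


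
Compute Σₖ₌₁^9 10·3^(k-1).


Sₙ = 10×(3^9 - 1)/(3 - 1)
= 10×(19683 - 1)/2
= 10×19682/2
= 98410

S_9 = 98410


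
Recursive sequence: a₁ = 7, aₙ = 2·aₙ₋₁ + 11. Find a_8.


Computing step by step:
a_1 = 7
a_2 = 25
a_3 = 61
a_4 = 133
a_5 = 277
a_6 = 565
a_7 = 1141
a_8 = 2293


a_8 = 2293


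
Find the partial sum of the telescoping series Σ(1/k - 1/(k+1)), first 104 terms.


Telescoping: adjacent terms cancel.
= 1/1 - 1/105
= 1 - 1/105 = 104/105

Sum = 104/105


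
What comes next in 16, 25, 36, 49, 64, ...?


Pattern: perfect squares: n²
Terms: 16, 25, 36, 49, 64
Next term = 81

Next term = 81


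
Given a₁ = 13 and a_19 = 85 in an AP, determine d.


d = (aₙ - a₁)/(n-1)
= (85 - 13)/(19-1)
= 72/18 = 4

d = 4


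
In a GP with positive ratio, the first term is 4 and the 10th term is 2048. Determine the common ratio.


r^(n-1) = aₙ/a₁
r^9 = 2048/4 = 512
r = 512^(1/9)
= 2

r = 2


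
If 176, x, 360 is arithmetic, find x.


AM = (176 + 360)/2 = 536/2 = 268

AM = 268


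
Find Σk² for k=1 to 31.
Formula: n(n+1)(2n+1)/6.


n = 31
n(n+1)(2n+1)/6 = 31×32×63/6
= 62496/6 = 10416

Σk² = 10416


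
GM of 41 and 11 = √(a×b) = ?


GM = √(41×11) = √451 = 21.2368

GM = 21.2368


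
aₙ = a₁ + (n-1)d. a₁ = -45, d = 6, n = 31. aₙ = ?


aₙ = a₁ + (n-1)d
= -45 + (31-1)×6
= -45 + 180
= 135

a_31 = 135


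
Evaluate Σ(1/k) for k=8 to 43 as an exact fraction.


Σₖ₌8^43 1/k = 1/8 + 1/9 + 1/10 + ... + 1/43
= 1504686277918583399/856326196254765600
≈ 1.7571

Sum = 1504686277918583399/856326196254765600 ≈ 1.7571


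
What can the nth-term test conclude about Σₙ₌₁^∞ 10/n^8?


lim(n→∞) 10/n^8 = 0
lim aₙ = 0 → nth-term test is INCONCLUSIVE
(Need other tests; this is actually a convergent p-series with p=8 > 1)

Inconclusive (lim aₙ = 0; need another test)


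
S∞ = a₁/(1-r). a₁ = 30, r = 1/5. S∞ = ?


S∞ = a₁/(1-r) = 30/(1 - 1/5)
= 30/(4/5)
= 75/2

S∞ = 75/2


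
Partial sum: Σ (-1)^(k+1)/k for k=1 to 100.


S = 1 - 1/2 + 1/3 - 1/4 + 1/5 - 1/6 + 1/7 - 1/8 ± ...
= 0.6882
(Full series converges to +ln(2) ≈ +0.6931)

S_100 = 0.6882


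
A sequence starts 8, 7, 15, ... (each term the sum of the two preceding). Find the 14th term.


Computing iteratively: 8, 7, 15, 22, 37, 59, 96, 155, 251, 406, 657, 1063, ...
a_14 = 2783

a_14 = 2783


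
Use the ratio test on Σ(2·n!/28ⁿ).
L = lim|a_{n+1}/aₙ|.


aₙ = 2·n!/28^n
a_{n+1}/aₙ = (n+1)!/28^(n+1) × 28^n/n!  (constant 2 cancels)
= (n+1)/28
L = lim(n→∞) (n+1)/28 = ∞
L > 1 → series DIVERGES

Diverges (ratio test: L = ∞ > 1)


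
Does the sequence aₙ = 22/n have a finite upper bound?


a₁ = 22, a₂ = 22/2, a₃ = 22/3, ...
0 < aₙ ≤ 22 for all n ≥ 1
Lower bound: 0, Upper bound: 22
The sequence IS bounded

Bounded (0 < aₙ ≤ 22)


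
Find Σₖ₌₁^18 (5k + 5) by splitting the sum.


Σ(5k+5) = 5·Σk + 5·n
= 5·171 + 5·18
= 855 + 90 = 945

Σ = 945


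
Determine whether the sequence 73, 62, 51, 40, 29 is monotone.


Differences: -11, -11, -11, -11
All differences < 0 → strictly DECREASING

Monotonically decreasing


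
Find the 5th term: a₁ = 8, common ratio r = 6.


aₙ = a₁·r^(n-1)
= 8×6^4
= 8×1296
= 10368

a_5 = 10368


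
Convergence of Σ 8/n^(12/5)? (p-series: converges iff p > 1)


p-series test: Σ c/n^p converges if p > 1, diverges if p ≤ 1 (constant c > 0 doesn't affect convergence).
p = 12/5
12/5 > 1 → CONVERGES

Converges (p = 12/5 > 1)


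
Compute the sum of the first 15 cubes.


n(n+1)/2 = 15×16/2 = 120
Σk³ = 120² = 14400

Σk³ = 14400


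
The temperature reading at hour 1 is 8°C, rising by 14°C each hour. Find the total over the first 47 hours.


aₙ = 8 + (47-1)×14 = 652
Sₙ = n(a₁+aₙ)/2 = 47×(8+652)/2
= 47×660/2 = 15510

S_47 = 15510


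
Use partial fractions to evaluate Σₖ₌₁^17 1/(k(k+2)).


1/(k(k+2)) = (1/2)·(1/k - 1/(k+2)) (partial fractions)
Telescoping: Σ = (1/2)·(1 + 1/2 - 1/18 - 1/19) = 119/171

Sum = 119/171


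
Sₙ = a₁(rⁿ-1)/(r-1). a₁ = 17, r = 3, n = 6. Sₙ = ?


Sₙ = 17×(3^6 - 1)/(3 - 1)
= 17×(729 - 1)/2
= 17×728/2
= 6188

S_6 = 6188


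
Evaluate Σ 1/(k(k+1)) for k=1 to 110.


1/(k(k+1)) = 1/k - 1/(k+1) (partial fractions)
Telescoping: Σ = 1 - 1/111 = 110/111

Sum = 110/111


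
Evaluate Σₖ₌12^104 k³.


Σₖ₌12^104 k³ = [104·105/2]² − [11·12/2]²
= 29811600 − 4356 = 29807244

Σk³ = 29807244


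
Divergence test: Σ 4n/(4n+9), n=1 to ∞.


lim(n→∞) 4n/(4n+9) = 4/4 = 1  (divide numerator and denominator by n)
lim aₙ = 1 ≠ 0 → series DIVERGES

Diverges (lim aₙ = 1 ≠ 0)


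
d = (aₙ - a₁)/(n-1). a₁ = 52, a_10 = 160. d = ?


d = (aₙ - a₁)/(n-1)
= (160 - 52)/(10-1)
= 108/9 = 12

d = 12


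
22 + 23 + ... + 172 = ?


Σₖ₌22^172 k = Σₖ₌₁^172 k − Σₖ₌₁^21 k
= 172·173/2 − 21·22/2
= 14878 − 231 = 14647

Σk = 14647


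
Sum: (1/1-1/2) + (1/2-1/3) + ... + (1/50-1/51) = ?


Telescoping: adjacent terms cancel.
= 1/1 - 1/51
= 1 - 1/51 = 50/51

Sum = 50/51


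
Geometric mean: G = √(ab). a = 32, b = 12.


GM = √(32×12) = √384 = 19.5959

GM = 19.5959


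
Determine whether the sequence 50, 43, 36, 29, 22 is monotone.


Differences: -7, -7, -7, -7
All differences < 0 → strictly DECREASING

Monotonically decreasing


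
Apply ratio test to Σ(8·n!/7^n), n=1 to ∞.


aₙ = 8·n!/7^n
a_{n+1}/aₙ = (n+1)!/7^(n+1) × 7^n/n!  (constant 8 cancels)
= (n+1)/7
L = lim(n→∞) (n+1)/7 = ∞
L > 1 → series DIVERGES

Diverges (ratio test: L = ∞ > 1)


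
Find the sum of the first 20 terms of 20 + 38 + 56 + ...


aₙ = 20 + (20-1)×18 = 362
Sₙ = n(a₁+aₙ)/2 = 20×(20+362)/2
= 20×382/2 = 3820

S_20 = 3820


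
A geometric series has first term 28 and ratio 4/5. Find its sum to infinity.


S∞ = a₁/(1-r) = 28/(1 - 4/5)
= 28/(1/5)
= 140

S∞ = 140


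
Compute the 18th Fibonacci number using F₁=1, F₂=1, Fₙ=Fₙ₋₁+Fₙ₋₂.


Fibonacci sequence: 1, 1, 2, 3, 5, 8, 13, 21, 34, 55, 89, ...
F(18) = 2584

F(18) = 2584


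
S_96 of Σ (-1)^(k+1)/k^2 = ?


S = 1 - 1/4 + 1/9 - 1/16 + 1/25 - 1/36 + 1/49 - 1/64 ± ...
= 0.8224
(Full series converges to +π²/12 ≈ +0.8225)

S_96 = 0.8224


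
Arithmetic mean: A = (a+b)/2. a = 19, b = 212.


AM = (19 + 212)/2 = 231/2 = 115.5

AM = 115.5


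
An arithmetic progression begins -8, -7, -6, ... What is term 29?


aₙ = a₁ + (n-1)d
= -8 + (29-1)×1
= -8 + 28
= 20

a_29 = 20


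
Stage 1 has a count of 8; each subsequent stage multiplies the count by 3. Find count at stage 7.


aₙ = a₁·r^(n-1)
= 8×3^6
= 8×729
= 5832

a_7 = 5832


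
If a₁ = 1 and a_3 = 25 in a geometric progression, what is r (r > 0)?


r^(n-1) = aₙ/a₁
r^2 = 25/1 = 25
r = 25^(1/2)
= ±5; taking r > 0 gives r = 5

r = 5


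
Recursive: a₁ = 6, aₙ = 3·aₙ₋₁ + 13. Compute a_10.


Computing step by step:
a_1 = 6
a_2 = 31
a_3 = 106
a_4 = 331
a_5 = 1006
a_6 = 3031
a_7 = 9106
a_8 = 27331
a_9 = 82006
a_10 = 246031


a_10 = 246031


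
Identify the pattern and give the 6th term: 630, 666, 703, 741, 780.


Pattern: triangular numbers: n(n+1)/2
Terms: 630, 666, 703, 741, 780
Next term = 820

Next term = 820


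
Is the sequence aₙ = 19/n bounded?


a₁ = 19, a₂ = 19/2, a₃ = 19/3, ...
0 < aₙ ≤ 19 for all n ≥ 1
Lower bound: 0, Upper bound: 19
The sequence IS bounded

Bounded (0 < aₙ ≤ 19)


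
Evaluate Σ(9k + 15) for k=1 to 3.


Σ(9k+15) = 9·Σk + 15·n
= 9·6 + 15·3
= 54 + 45 = 99

Σ = 99


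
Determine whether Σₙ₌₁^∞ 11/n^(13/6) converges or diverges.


p-series test: Σ c/n^p converges if p > 1, diverges if p ≤ 1 (constant c > 0 doesn't affect convergence).
p = 13/6
13/6 > 1 → CONVERGES

Converges (p = 13/6 > 1)


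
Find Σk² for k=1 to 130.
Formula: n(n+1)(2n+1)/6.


n = 130
n(n+1)(2n+1)/6 = 130×131×261/6
= 4444830/6 = 740805

Σk² = 740805


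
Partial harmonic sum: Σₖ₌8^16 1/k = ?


Σₖ₌8^16 1/k = 1/8 + 1/9 + 1/10 + 1/11 + 1/12 + 1/13 + 1/14 + 1/15 + 1/16
= 113567/144144
≈ 0.7879

Sum = 113567/144144 ≈ 0.7879


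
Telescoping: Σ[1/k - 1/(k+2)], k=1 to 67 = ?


Telescoping with gap 2: two head and two tail terms survive.
= (1 + 1/2) - (1/68 + 1/69)
= 3/2 - 1/68 - 1/69 = 6901/4692

Sum = 6901/4692


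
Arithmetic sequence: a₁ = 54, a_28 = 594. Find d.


d = (aₙ - a₁)/(n-1)
= (594 - 54)/(28-1)
= 540/27 = 20

d = 20


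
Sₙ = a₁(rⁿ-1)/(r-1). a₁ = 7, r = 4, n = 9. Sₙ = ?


Sₙ = 7×(4^9 - 1)/(4 - 1)
= 7×(262144 - 1)/3
= 7×262143/3
= 611667

S_9 = 611667


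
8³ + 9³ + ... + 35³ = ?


Σₖ₌8^35 k³ = [35·36/2]² − [7·8/2]²
= 396900 − 784 = 396116

Σk³ = 396116


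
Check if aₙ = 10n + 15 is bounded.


aₙ = 10n + 15 → as n→∞, aₙ→∞
No finite upper bound exists
The sequence is UNBOUNDED

Unbounded (aₙ → ∞ as n → ∞)


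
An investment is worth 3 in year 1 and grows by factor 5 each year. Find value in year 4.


aₙ = a₁·r^(n-1)
= 3×5^3
= 3×125
= 375

a_4 = 375


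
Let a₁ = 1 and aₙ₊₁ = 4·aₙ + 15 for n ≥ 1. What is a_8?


Computing step by step:
a_1 = 1
a_2 = 19
a_3 = 91
a_4 = 379
a_5 = 1531
a_6 = 6139
a_7 = 24571
a_8 = 98299


a_8 = 98299


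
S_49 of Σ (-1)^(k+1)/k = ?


S = 1 - 1/2 + 1/3 - 1/4 + 1/5 - 1/6 + 1/7 - 1/8 ± ...
= 0.7032
(Full series converges to +ln(2) ≈ +0.6931)

S_49 = 0.7032


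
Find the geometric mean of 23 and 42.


GM = √(23×42) = √966 = 31.0805

GM = 31.0805


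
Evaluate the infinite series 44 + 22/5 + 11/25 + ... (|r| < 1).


S∞ = a₁/(1-r) = 44/(1 - 1/10)
= 44/(9/10)
= 440/9

S∞ = 440/9


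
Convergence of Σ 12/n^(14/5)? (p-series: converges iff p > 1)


p-series test: Σ c/n^p converges if p > 1, diverges if p ≤ 1 (constant c > 0 doesn't affect convergence).
p = 14/5
14/5 > 1 → CONVERGES

Converges (p = 14/5 > 1)


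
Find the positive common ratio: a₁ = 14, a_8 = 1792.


r^(n-1) = aₙ/a₁
r^7 = 1792/14 = 128
r = 128^(1/7)
= 2

r = 2


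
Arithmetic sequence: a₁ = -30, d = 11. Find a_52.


aₙ = a₁ + (n-1)d
= -30 + (52-1)×11
= -30 + 561
= 531

a_52 = 531


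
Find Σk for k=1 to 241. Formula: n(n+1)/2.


n(n+1)/2 = 241×242/2 = 58322/2 = 29161

Σk = 29161


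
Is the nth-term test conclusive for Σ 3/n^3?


lim(n→∞) 3/n^3 = 0
lim aₙ = 0 → nth-term test is INCONCLUSIVE
(Need other tests; this is actually a convergent p-series with p=3 > 1)

Inconclusive (lim aₙ = 0; need another test)


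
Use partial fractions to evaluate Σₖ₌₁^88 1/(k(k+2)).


1/(k(k+2)) = (1/2)·(1/k - 1/(k+2)) (partial fractions)
Telescoping: Σ = (1/2)·(1 + 1/2 - 1/89 - 1/90) = 2959/4005

Sum = 2959/4005


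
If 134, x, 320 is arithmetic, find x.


AM = (134 + 320)/2 = 454/2 = 227

AM = 227


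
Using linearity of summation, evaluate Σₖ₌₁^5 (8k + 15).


Σ(8k+15) = 8·Σk + 15·n
= 8·15 + 15·5
= 120 + 75 = 195

Σ = 195


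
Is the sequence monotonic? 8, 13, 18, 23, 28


Differences: 5, 5, 5, 5
All differences > 0 → strictly INCREASING

Monotonically increasing


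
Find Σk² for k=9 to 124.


Σₖ₌9^124 k² = Σₖ₌₁^124 k² − Σₖ₌₁^8 k²
= 124·125·249/6 − 8·9·17/6
= 643250 − 204 = 643046

Σk² = 643046


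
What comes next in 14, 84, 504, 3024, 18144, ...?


Pattern: geometric (r=6)
Terms: 14, 84, 504, 3024, 18144
Next term = 108864

Next term = 108864


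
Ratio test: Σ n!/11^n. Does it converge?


aₙ = n!/11^n
a_{n+1}/aₙ = (n+1)!/11^(n+1) × 11^n/n!
= (n+1)/11
L = lim(n→∞) (n+1)/11 = ∞
L > 1 → series DIVERGES

Diverges (ratio test: L = ∞ > 1)


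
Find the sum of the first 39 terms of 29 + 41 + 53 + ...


aₙ = 29 + (39-1)×12 = 485
Sₙ = n(a₁+aₙ)/2 = 39×(29+485)/2
= 39×514/2 = 10023

S_39 = 10023


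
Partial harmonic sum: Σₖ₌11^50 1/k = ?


Σₖ₌11^50 1/k = 1/11 + 1/12 + 1/13 + ... + 1/50
= 4866234606652744766339/3099044504245996706400
≈ 1.5702

Sum = 4866234606652744766339/3099044504245996706400 ≈ 1.5702


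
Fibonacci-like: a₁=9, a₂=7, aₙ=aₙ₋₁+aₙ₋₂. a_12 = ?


Computing iteratively: 9, 7, 16, 23, 39, 62, 101, 163, 264, 427, 691, 1118
a_12 = 1118

a_12 = 1118


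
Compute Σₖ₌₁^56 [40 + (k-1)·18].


aₙ = 40 + (56-1)×18 = 1030
Sₙ = n(a₁+aₙ)/2 = 56×(40+1030)/2
= 56×1070/2 = 29960

S_56 = 29960


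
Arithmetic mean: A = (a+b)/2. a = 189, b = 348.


AM = (189 + 348)/2 = 537/2 = 268.5

AM = 268.5


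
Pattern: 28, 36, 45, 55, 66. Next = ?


Pattern: triangular numbers: n(n+1)/2
Terms: 28, 36, 45, 55, 66
Next term = 78

Next term = 78


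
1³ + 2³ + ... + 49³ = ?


n(n+1)/2 = 49×50/2 = 1225
Σk³ = 1225² = 1500625

Σk³ = 1500625


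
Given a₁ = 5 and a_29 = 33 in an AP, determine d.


d = (aₙ - a₁)/(n-1)
= (33 - 5)/(29-1)
= 28/28 = 1

d = 1


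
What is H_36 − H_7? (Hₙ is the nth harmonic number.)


Σₖ₌8^36 1/k = 1/8 + 1/9 + 1/10 + ... + 1/36
= 2966277872827/1875370816800
≈ 1.5817

Sum = 2966277872827/1875370816800 ≈ 1.5817


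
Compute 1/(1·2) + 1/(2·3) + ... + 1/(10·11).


1/(k(k+1)) = 1/k - 1/(k+1) (partial fractions)
Telescoping: Σ = 1 - 1/11 = 10/11

Sum = 10/11


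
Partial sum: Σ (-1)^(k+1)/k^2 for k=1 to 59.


S = 1 - 1/4 + 1/9 - 1/16 + 1/25 - 1/36 + 1/49 - 1/64 ± ...
= 0.8226
(Full series converges to +π²/12 ≈ +0.8225)

S_59 = 0.8226


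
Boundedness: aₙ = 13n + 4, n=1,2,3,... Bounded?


aₙ = 13n + 4 → as n→∞, aₙ→∞
No finite upper bound exists
The sequence is UNBOUNDED

Unbounded (aₙ → ∞ as n → ∞)


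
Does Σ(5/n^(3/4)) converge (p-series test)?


p-series test: Σ c/n^p converges if p > 1, diverges if p ≤ 1 (constant c > 0 doesn't affect convergence).
p = 3/4
3/4 ≤ 1 → DIVERGES

Diverges (p = 3/4 ≤ 1)


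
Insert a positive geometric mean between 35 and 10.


GM = √(35×10) = √350 = 18.7083

GM = 18.7083


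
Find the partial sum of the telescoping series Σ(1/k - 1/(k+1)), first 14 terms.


Telescoping: adjacent terms cancel.
= 1/1 - 1/15
= 1 - 1/15 = 14/15

Sum = 14/15


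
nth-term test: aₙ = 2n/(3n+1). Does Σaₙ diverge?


lim(n→∞) 2n/(3n+1) = 2/3 = 2/3  (divide numerator and denominator by n)
lim aₙ = 2/3 ≠ 0 → series DIVERGES

Diverges (lim aₙ = 2/3 ≠ 0)


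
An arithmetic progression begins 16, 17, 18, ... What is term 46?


aₙ = a₁ + (n-1)d
= 16 + (46-1)×1
= 16 + 45
= 61

a_46 = 61


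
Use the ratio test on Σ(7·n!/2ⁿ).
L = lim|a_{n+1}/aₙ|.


aₙ = 7·n!/2^n
a_{n+1}/aₙ = (n+1)!/2^(n+1) × 2^n/n!  (constant 7 cancels)
= (n+1)/2
L = lim(n→∞) (n+1)/2 = ∞
L > 1 → series DIVERGES

Diverges (ratio test: L = ∞ > 1)


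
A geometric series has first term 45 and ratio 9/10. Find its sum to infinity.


S∞ = a₁/(1-r) = 45/(1 - 9/10)
= 45/(1/10)
= 450

S∞ = 450


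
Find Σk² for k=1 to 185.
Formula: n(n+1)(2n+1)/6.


n = 185
n(n+1)(2n+1)/6 = 185×186×371/6
= 12766110/6 = 2127685

Σk² = 2127685


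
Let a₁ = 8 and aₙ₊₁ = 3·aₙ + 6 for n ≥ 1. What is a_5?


Computing step by step:
a_1 = 8
a_2 = 30
a_3 = 96
a_4 = 294
a_5 = 888


a_5 = 888


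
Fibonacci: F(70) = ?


Fibonacci sequence: 1, 1, 2, 3, 5, 8, 13, 21, 34, 55, 89, ...
F(70) = 190392490709135

F(70) = 190392490709135


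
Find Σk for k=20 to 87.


Σₖ₌20^87 k = Σₖ₌₁^87 k − Σₖ₌₁^19 k
= 87·88/2 − 19·20/2
= 3828 − 190 = 3638

Σk = 3638


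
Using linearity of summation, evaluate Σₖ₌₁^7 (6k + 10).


Σ(6k+10) = 6·Σk + 10·n
= 6·28 + 10·7
= 168 + 70 = 238

Σ = 238


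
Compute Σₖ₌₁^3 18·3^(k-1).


Sₙ = 18×(3^3 - 1)/(3 - 1)
= 18×(27 - 1)/2
= 18×26/2
= 234

S_3 = 234


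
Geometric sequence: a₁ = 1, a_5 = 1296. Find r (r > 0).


r^(n-1) = aₙ/a₁
r^4 = 1296/1 = 1296
r = 1296^(1/4)
= ±6; taking r > 0 gives r = 6

r = 6


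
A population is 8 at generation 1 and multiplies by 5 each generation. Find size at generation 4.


aₙ = a₁·r^(n-1)
= 8×5^3
= 8×125
= 1000

a_4 = 1000


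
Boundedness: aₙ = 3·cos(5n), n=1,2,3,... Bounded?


For all n, -1 ≤ cos(5n) ≤ 1, so -3 ≤ 3·cos(5n) ≤ 3
Lower bound: -3, Upper bound: 3
The sequence IS bounded

Bounded (-3 ≤ aₙ ≤ 3)


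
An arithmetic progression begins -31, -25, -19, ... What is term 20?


aₙ = a₁ + (n-1)d
= -31 + (20-1)×6
= -31 + 114
= 83

a_20 = 83


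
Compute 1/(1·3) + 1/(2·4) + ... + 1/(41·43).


1/(k(k+2)) = (1/2)·(1/k - 1/(k+2)) (partial fractions)
Telescoping: Σ = (1/2)·(1 + 1/2 - 1/42 - 1/43) = 656/903

Sum = 656/903


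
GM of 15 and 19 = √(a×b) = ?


GM = √(15×19) = √285 = 16.8819

GM = 16.8819


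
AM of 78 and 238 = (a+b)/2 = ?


AM = (78 + 238)/2 = 316/2 = 158

AM = 158


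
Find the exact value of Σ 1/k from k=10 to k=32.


Σₖ₌10^32 1/k = 1/10 + 1/11 + 1/12 + ... + 1/32
= 177548058726419/144403552893600
≈ 1.2295

Sum = 177548058726419/144403552893600 ≈ 1.2295


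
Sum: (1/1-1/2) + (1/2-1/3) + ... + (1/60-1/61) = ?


Telescoping: adjacent terms cancel.
= 1/1 - 1/61
= 1 - 1/61 = 60/61

Sum = 60/61


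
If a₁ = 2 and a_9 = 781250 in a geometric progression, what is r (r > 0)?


r^(n-1) = aₙ/a₁
r^8 = 781250/2 = 390625
r = 390625^(1/8)
= ±5; taking r > 0 gives r = 5

r = 5


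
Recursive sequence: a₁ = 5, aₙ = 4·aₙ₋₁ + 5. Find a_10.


Computing step by step:
a_1 = 5
a_2 = 25
a_3 = 105
a_4 = 425
a_5 = 1705
a_6 = 6825
a_7 = 27305
a_8 = 109225
a_9 = 436905
a_10 = 1747625


a_10 = 1747625


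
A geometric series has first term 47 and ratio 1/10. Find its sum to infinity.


S∞ = a₁/(1-r) = 47/(1 - 1/10)
= 47/(9/10)
= 470/9

S∞ = 470/9


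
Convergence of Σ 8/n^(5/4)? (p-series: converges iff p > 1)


p-series test: Σ c/n^p converges if p > 1, diverges if p ≤ 1 (constant c > 0 doesn't affect convergence).
p = 5/4
5/4 > 1 → CONVERGES

Converges (p = 5/4 > 1)


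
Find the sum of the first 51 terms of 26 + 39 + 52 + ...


aₙ = 26 + (51-1)×13 = 676
Sₙ = n(a₁+aₙ)/2 = 51×(26+676)/2
= 51×702/2 = 17901

S_51 = 17901


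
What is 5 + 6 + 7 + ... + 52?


Σₖ₌5^52 k = Σₖ₌₁^52 k − Σₖ₌₁^4 k
= 52·53/2 − 4·5/2
= 1378 − 10 = 1368

Σk = 1368


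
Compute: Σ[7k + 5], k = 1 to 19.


Σ(7k+5) = 7·Σk + 5·n
= 7·190 + 5·19
= 1330 + 95 = 1425

Σ = 1425


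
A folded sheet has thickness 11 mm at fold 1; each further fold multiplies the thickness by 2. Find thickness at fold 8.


aₙ = a₁·r^(n-1)
= 11×2^7
= 11×128
= 1408

a_8 = 1408


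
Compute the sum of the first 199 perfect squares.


n = 199
n(n+1)(2n+1)/6 = 199×200×399/6
= 15880200/6 = 2646700

Σk² = 2646700


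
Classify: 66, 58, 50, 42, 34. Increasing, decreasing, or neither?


Differences: -8, -8, -8, -8
All differences < 0 → strictly DECREASING

Monotonically decreasing


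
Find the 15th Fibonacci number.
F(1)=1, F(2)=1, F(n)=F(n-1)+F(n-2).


Fibonacci sequence: 1, 1, 2, 3, 5, 8, 13, 21, 34, 55, 89, ...
F(15) = 610

F(15) = 610


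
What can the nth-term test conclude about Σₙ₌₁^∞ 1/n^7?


lim(n→∞) 1/n^7 = 0
lim aₙ = 0 → nth-term test is INCONCLUSIVE
(Need other tests; this is actually a convergent p-series with p=7 > 1)

Inconclusive (lim aₙ = 0; need another test)


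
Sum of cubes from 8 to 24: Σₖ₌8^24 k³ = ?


Σₖ₌8^24 k³ = [24·25/2]² − [7·8/2]²
= 90000 − 784 = 89216

Σk³ = 89216


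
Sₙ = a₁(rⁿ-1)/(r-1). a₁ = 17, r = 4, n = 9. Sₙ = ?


Sₙ = 17×(4^9 - 1)/(4 - 1)
= 17×(262144 - 1)/3
= 17×262143/3
= 1485477

S_9 = 1485477


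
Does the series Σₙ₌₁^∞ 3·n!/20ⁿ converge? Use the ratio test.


aₙ = 3·n!/20^n
a_{n+1}/aₙ = (n+1)!/20^(n+1) × 20^n/n!  (constant 3 cancels)
= (n+1)/20
L = lim(n→∞) (n+1)/20 = ∞
L > 1 → series DIVERGES

Diverges (ratio test: L = ∞ > 1)


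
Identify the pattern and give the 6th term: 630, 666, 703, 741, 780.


Pattern: triangular numbers: n(n+1)/2
Terms: 630, 666, 703, 741, 780
Next term = 820

Next term = 820


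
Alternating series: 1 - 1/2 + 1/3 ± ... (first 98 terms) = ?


S = 1 - 1/2 + 1/3 - 1/4 + 1/5 - 1/6 + 1/7 - 1/8 ± ...
= 0.6881
(Full series converges to +ln(2) ≈ +0.6931)

S_98 = 0.6881


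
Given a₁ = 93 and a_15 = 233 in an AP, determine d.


d = (aₙ - a₁)/(n-1)
= (233 - 93)/(15-1)
= 140/14 = 10

d = 10


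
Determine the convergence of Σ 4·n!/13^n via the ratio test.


aₙ = 4·n!/13^n
a_{n+1}/aₙ = (n+1)!/13^(n+1) × 13^n/n!  (constant 4 cancels)
= (n+1)/13
L = lim(n→∞) (n+1)/13 = ∞
L > 1 → series DIVERGES

Diverges (ratio test: L = ∞ > 1)


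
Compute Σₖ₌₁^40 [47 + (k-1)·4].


aₙ = 47 + (40-1)×4 = 203
Sₙ = n(a₁+aₙ)/2 = 40×(47+203)/2
= 40×250/2 = 5000

S_40 = 5000


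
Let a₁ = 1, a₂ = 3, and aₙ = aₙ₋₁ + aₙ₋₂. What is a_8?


Computing iteratively: 1, 3, 4, 7, 11, 18, 29, 47
a_8 = 47

a_8 = 47


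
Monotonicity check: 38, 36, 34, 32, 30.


Differences: -2, -2, -2, -2
All differences < 0 → strictly DECREASING

Monotonically decreasing


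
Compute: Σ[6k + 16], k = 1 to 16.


Σ(6k+16) = 6·Σk + 16·n
= 6·136 + 16·16
= 816 + 256 = 1072

Σ = 1072


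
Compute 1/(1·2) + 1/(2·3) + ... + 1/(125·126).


1/(k(k+1)) = 1/k - 1/(k+1) (partial fractions)
Telescoping: Σ = 1 - 1/126 = 125/126

Sum = 125/126


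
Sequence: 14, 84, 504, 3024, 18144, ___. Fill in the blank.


Pattern: geometric (r=6)
Terms: 14, 84, 504, 3024, 18144
Next term = 108864

Next term = 108864


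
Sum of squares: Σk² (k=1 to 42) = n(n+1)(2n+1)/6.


n = 42
n(n+1)(2n+1)/6 = 42×43×85/6
= 153510/6 = 25585

Σk² = 25585


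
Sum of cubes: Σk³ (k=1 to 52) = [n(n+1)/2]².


n(n+1)/2 = 52×53/2 = 1378
Σk³ = 1378² = 1898884

Σk³ = 1898884


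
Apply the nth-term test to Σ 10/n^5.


lim(n→∞) 10/n^5 = 0
lim aₙ = 0 → nth-term test is INCONCLUSIVE
(Need other tests; this is actually a convergent p-series with p=5 > 1)

Inconclusive (lim aₙ = 0; need another test)


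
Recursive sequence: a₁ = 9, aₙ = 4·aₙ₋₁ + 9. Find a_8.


Computing step by step:
a_1 = 9
a_2 = 45
a_3 = 189
a_4 = 765
a_5 = 3069
a_6 = 12285
a_7 = 49149
a_8 = 196605


a_8 = 196605


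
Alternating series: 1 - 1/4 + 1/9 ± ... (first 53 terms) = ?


S = 1 - 1/4 + 1/9 - 1/16 + 1/25 - 1/36 + 1/49 - 1/64 ± ...
= 0.8226
(Full series converges to +π²/12 ≈ +0.8225)

S_53 = 0.8226


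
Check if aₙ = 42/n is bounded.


a₁ = 42, a₂ = 42/2, a₃ = 42/3, ...
0 < aₙ ≤ 42 for all n ≥ 1
Lower bound: 0, Upper bound: 42
The sequence IS bounded

Bounded (0 < aₙ ≤ 42)


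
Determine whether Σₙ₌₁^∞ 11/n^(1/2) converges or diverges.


p-series test: Σ c/n^p converges if p > 1, diverges if p ≤ 1 (constant c > 0 doesn't affect convergence).
p = 1/2
1/2 ≤ 1 → DIVERGES

Diverges (p = 1/2 ≤ 1)


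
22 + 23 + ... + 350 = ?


Σₖ₌22^350 k = Σₖ₌₁^350 k − Σₖ₌₁^21 k
= 350·351/2 − 21·22/2
= 61425 − 231 = 61194

Σk = 61194


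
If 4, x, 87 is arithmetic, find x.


AM = (4 + 87)/2 = 91/2 = 45.5

AM = 45.5


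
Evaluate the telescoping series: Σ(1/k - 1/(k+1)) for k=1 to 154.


Telescoping: adjacent terms cancel.
= 1/1 - 1/155
= 1 - 1/155 = 154/155

Sum = 154/155


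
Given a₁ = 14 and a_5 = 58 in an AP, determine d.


d = (aₙ - a₁)/(n-1)
= (58 - 14)/(5-1)
= 44/4 = 11

d = 11


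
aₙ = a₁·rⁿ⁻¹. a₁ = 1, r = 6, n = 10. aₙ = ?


aₙ = a₁·r^(n-1)
= 1×6^9
= 1×10077696
= 10077696

a_10 = 10077696


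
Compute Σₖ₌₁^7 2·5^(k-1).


Sₙ = 2×(5^7 - 1)/(5 - 1)
= 2×(78125 - 1)/4
= 2×78124/4
= 39062

S_7 = 39062


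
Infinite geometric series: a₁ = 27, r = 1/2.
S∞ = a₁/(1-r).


S∞ = a₁/(1-r) = 27/(1 - 1/2)
= 27/(1/2)
= 54

S∞ = 54


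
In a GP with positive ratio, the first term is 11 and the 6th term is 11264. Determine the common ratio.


r^(n-1) = aₙ/a₁
r^5 = 11264/11 = 1024
r = 1024^(1/5)
= 4

r = 4


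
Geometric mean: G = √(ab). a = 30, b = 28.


GM = √(30×28) = √840 = 28.9828

GM = 28.9828


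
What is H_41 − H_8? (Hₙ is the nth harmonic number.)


Σₖ₌9^41 1/k = 1/9 + 1/10 + 1/11 + ... + 1/41
= 4509442597091999/2844937529085600
≈ 1.5851

Sum = 4509442597091999/2844937529085600 ≈ 1.5851


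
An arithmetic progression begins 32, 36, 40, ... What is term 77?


aₙ = a₁ + (n-1)d
= 32 + (77-1)×4
= 32 + 304
= 336

a_77 = 336


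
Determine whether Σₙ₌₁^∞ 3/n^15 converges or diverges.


p-series test: Σ c/n^p converges if p > 1, diverges if p ≤ 1 (constant c > 0 doesn't affect convergence).
p = 15
15 > 1 → CONVERGES

Converges (p = 15 > 1)


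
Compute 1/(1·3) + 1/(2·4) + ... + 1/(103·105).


1/(k(k+2)) = (1/2)·(1/k - 1/(k+2)) (partial fractions)
Telescoping: Σ = (1/2)·(1 + 1/2 - 1/104 - 1/105) = 16171/21840

Sum = 16171/21840


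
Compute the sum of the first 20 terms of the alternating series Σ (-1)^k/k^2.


S = -1 + 1/4 - 1/9 + 1/16 - 1/25 + 1/36 - 1/49 + 1/64 ± ...
= -0.8213
(Full series converges to -π²/12 ≈ -0.8225)

S_20 = -0.8213


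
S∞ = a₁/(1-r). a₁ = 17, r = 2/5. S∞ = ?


S∞ = a₁/(1-r) = 17/(1 - 2/5)
= 17/(3/5)
= 85/3

S∞ = 85/3


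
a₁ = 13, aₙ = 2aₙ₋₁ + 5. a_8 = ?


Computing step by step:
a_1 = 13
a_2 = 31
a_3 = 67
a_4 = 139
a_5 = 283
a_6 = 571
a_7 = 1147
a_8 = 2299


a_8 = 2299


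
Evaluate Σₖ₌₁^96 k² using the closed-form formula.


n = 96
n(n+1)(2n+1)/6 = 96×97×193/6
= 1797216/6 = 299536

Σk² = 299536


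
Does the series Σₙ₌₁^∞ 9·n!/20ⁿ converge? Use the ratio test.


aₙ = 9·n!/20^n
a_{n+1}/aₙ = (n+1)!/20^(n+1) × 20^n/n!  (constant 9 cancels)
= (n+1)/20
L = lim(n→∞) (n+1)/20 = ∞
L > 1 → series DIVERGES

Diverges (ratio test: L = ∞ > 1)


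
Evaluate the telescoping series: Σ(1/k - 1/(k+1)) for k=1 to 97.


Telescoping: adjacent terms cancel.
= 1/1 - 1/98
= 1 - 1/98 = 97/98

Sum = 97/98


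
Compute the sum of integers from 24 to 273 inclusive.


Σₖ₌24^273 k = Σₖ₌₁^273 k − Σₖ₌₁^23 k
= 273·274/2 − 23·24/2
= 37401 − 276 = 37125

Σk = 37125


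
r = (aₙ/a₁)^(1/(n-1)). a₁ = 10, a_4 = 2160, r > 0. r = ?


r^(n-1) = aₙ/a₁
r^3 = 2160/10 = 216
r = 216^(1/3)
= 6

r = 6


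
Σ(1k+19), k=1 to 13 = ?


Σ(1k+19) = 1·Σk + 19·n
= 1·91 + 19·13
= 91 + 247 = 338

Σ = 338


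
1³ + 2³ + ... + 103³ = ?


n(n+1)/2 = 103×104/2 = 5356
Σk³ = 5356² = 28686736

Σk³ = 28686736


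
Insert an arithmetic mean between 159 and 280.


AM = (159 + 280)/2 = 439/2 = 219.5

AM = 219.5


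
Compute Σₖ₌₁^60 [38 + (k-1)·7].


aₙ = 38 + (60-1)×7 = 451
Sₙ = n(a₁+aₙ)/2 = 60×(38+451)/2
= 60×489/2 = 14670

S_60 = 14670


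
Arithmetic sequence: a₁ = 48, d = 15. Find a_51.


aₙ = a₁ + (n-1)d
= 48 + (51-1)×15
= 48 + 750
= 798

a_51 = 798


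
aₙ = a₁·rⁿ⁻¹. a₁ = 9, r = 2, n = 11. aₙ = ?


aₙ = a₁·r^(n-1)
= 9×2^10
= 9×1024
= 9216

a_11 = 9216


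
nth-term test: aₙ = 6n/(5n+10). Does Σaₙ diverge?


lim(n→∞) 6n/(5n+10) = 6/5 = 6/5  (divide numerator and denominator by n)
lim aₙ = 6/5 ≠ 0 → series DIVERGES

Diverges (lim aₙ = 6/5 ≠ 0)


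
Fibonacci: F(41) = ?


Fibonacci sequence: 1, 1, 2, 3, 5, 8, 13, 21, 34, 55, 89, ...
F(41) = 165580141

F(41) = 165580141


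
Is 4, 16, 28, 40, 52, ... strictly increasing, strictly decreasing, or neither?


Differences: 12, 12, 12, 12
All differences > 0 → strictly INCREASING

Monotonically increasing


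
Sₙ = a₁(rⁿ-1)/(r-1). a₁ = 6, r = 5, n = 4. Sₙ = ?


Sₙ = 6×(5^4 - 1)/(5 - 1)
= 6×(625 - 1)/4
= 6×624/4
= 936

S_4 = 936


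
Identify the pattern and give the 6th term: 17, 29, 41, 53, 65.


Pattern: arithmetic (d=12)
Terms: 17, 29, 41, 53, 65
Next term = 77

Next term = 77


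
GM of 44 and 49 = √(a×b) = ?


GM = √(44×49) = √2156 = 46.4327

GM = 46.4327


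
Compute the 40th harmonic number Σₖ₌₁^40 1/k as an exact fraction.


H_40 = 1/1 + 1/2 + 1/3 + ... + 1/40
= 2078178381193813/485721041551200
≈ 4.2785

H_40 = 2078178381193813/485721041551200 ≈ 4.2785


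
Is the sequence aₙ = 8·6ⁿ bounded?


aₙ = 8·6ⁿ → as n→∞, aₙ→∞ (since base 6 > 1)
No finite upper bound exists
The sequence is UNBOUNDED

Unbounded (aₙ → ∞ as n → ∞)


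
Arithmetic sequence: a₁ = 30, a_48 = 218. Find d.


d = (aₙ - a₁)/(n-1)
= (218 - 30)/(48-1)
= 188/47 = 4

d = 4


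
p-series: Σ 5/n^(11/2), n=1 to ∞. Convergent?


p-series test: Σ c/n^p converges if p > 1, diverges if p ≤ 1 (constant c > 0 doesn't affect convergence).
p = 11/2
11/2 > 1 → CONVERGES

Converges (p = 11/2 > 1)


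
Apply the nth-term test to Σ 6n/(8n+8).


lim(n→∞) 6n/(8n+8) = 6/8 = 3/4  (divide numerator and denominator by n)
lim aₙ = 3/4 ≠ 0 → series DIVERGES

Diverges (lim aₙ = 3/4 ≠ 0)


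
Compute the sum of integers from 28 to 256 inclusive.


Σₖ₌28^256 k = Σₖ₌₁^256 k − Σₖ₌₁^27 k
= 256·257/2 − 27·28/2
= 32896 − 378 = 32518

Σk = 32518


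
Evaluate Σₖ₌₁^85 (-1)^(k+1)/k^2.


S = 1 - 1/4 + 1/9 - 1/16 + 1/25 - 1/36 + 1/49 - 1/64 ± ...
= 0.8225
(Full series converges to +π²/12 ≈ +0.8225)

S_85 = 0.8225


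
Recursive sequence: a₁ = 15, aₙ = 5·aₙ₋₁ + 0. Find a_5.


Computing step by step:
a_1 = 15
a_2 = 75
a_3 = 375
a_4 = 1875
a_5 = 9375


a_5 = 9375


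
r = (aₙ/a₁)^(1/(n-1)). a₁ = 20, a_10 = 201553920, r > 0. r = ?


r^(n-1) = aₙ/a₁
r^9 = 201553920/20 = 10077696
r = 10077696^(1/9)
= 6

r = 6


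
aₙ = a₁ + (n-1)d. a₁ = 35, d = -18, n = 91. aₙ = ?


aₙ = a₁ + (n-1)d
= 35 + (91-1)×-18
= 35 - 1620
= -1585

a_91 = -1585


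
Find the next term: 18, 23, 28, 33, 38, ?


Pattern: arithmetic (d=5)
Terms: 18, 23, 28, 33, 38
Next term = 43

Next term = 43


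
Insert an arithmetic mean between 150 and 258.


AM = (150 + 258)/2 = 408/2 = 204

AM = 204


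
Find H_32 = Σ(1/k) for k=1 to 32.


H_32 = 1/1 + 1/2 + 1/3 + ... + 1/32
= 586061125622639/144403552893600
≈ 4.0585

H_32 = 586061125622639/144403552893600 ≈ 4.0585


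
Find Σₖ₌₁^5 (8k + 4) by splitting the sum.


Σ(8k+4) = 8·Σk + 4·n
= 8·15 + 4·5
= 120 + 20 = 140

Σ = 140


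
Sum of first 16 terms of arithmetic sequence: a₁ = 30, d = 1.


aₙ = 30 + (16-1)×1 = 45
Sₙ = n(a₁+aₙ)/2 = 16×(30+45)/2
= 16×75/2 = 600

S_16 = 600


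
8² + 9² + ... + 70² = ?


Σₖ₌8^70 k² = Σₖ₌₁^70 k² − Σₖ₌₁^7 k²
= 70·71·141/6 − 7·8·15/6
= 116795 − 140 = 116655

Σk² = 116655


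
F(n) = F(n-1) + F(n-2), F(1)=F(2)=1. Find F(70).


Fibonacci sequence: 1, 1, 2, 3, 5, 8, 13, 21, 34, 55, 89, ...
F(70) = 190392490709135

F(70) = 190392490709135


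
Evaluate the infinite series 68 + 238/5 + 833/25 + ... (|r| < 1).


S∞ = a₁/(1-r) = 68/(1 - 7/10)
= 68/(3/10)
= 680/3

S∞ = 680/3


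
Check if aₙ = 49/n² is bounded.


a₁ = 49, a₂ = 49/4, a₃ = 49/9, ...
0 < aₙ ≤ 49 for all n ≥ 1
The sequence IS bounded

Bounded (0 < aₙ ≤ 49)


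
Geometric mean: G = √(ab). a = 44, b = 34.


GM = √(44×34) = √1496 = 38.6782

GM = 38.6782


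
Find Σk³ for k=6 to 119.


Σₖ₌6^119 k³ = [119·120/2]² − [5·6/2]²
= 50979600 − 225 = 50979375

Σk³ = 50979375


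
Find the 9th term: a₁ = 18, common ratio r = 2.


aₙ = a₁·r^(n-1)
= 18×2^8
= 18×256
= 4608

a_9 = 4608


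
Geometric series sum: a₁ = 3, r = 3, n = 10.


Sₙ = 3×(3^10 - 1)/(3 - 1)
= 3×(59049 - 1)/2
= 3×59048/2
= 88572

S_10 = 88572


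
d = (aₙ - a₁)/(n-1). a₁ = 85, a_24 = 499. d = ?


d = (aₙ - a₁)/(n-1)
= (499 - 85)/(24-1)
= 414/23 = 18

d = 18


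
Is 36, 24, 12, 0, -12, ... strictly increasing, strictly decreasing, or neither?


Differences: -12, -12, -12, -12
All differences < 0 → strictly DECREASING

Monotonically decreasing


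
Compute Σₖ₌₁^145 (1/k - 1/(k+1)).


Telescoping: adjacent terms cancel.
= 1/1 - 1/146
= 1 - 1/146 = 145/146

Sum = 145/146


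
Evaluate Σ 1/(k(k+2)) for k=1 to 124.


1/(k(k+2)) = (1/2)·(1/k - 1/(k+2)) (partial fractions)
Telescoping: Σ = (1/2)·(1 + 1/2 - 1/125 - 1/126) = 11687/15750

Sum = 11687/15750


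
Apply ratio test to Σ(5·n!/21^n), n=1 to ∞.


aₙ = 5·n!/21^n
a_{n+1}/aₙ = (n+1)!/21^(n+1) × 21^n/n!  (constant 5 cancels)
= (n+1)/21
L = lim(n→∞) (n+1)/21 = ∞
L > 1 → series DIVERGES

Diverges (ratio test: L = ∞ > 1)


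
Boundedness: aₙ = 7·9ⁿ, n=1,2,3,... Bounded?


aₙ = 7·9ⁿ → as n→∞, aₙ→∞ (since base 9 > 1)
No finite upper bound exists
The sequence is UNBOUNDED

Unbounded (aₙ → ∞ as n → ∞)


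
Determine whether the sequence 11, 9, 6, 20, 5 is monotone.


Differences: -2, -3, 14, -15
Difference at position 3 is +14 (> 0) but position 1 is -2 (< 0) — sequence both rises and falls
→ NOT monotonic

Not monotonic


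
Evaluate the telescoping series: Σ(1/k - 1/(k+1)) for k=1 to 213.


Telescoping: adjacent terms cancel.
= 1/1 - 1/214
= 1 - 1/214 = 213/214

Sum = 213/214


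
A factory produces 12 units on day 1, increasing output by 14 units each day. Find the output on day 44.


aₙ = a₁ + (n-1)d
= 12 + (44-1)×14
= 12 + 602
= 614

a_44 = 614


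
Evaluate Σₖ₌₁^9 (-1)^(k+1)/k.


S = 1 - 1/2 + 1/3 - 1/4 + 1/5 - 1/6 + 1/7 - 1/8 ± ...
= 0.7456
(Full series converges to +ln(2) ≈ +0.6931)

S_9 = 0.7456
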